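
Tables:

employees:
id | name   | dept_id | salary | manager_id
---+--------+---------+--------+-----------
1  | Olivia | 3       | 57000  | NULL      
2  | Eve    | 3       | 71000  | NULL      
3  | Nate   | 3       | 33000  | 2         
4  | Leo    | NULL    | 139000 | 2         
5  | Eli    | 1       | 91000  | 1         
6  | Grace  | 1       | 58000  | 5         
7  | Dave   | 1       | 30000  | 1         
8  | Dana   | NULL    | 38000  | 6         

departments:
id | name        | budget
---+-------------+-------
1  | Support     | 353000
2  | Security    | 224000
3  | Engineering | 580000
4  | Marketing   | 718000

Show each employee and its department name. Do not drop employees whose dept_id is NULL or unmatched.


LEFT JOIN keeps every row from employees (the left table); where dept_id has no match in departments, the department columns become NULL. Walk through each employee:
  - employee 1 (Olivia): dept_id=3 -> matches Engineering
  - employee 2 (Eve): dept_id=3 -> matches Engineering
  - employee 3 (Nate): dept_id=3 -> matches Engineering
  - employee 4 (Leo): dept_id=NULL, no match -> kept with NULL
  - employee 5 (Eli): dept_id=1 -> matches Support
  - employee 6 (Grace): dept_id=1 -> matches Support
  - employee 7 (Dave): dept_id=1 -> matches Support
  - employee 8 (Dana): dept_id=NULL, no match -> kept with NULL
All 8 rows appear; 2 have NULL department.

SQL:
SELECT a.name, b.name AS department
FROM employees a
LEFT JOIN departments b ON a.dept_id = b.id

Result:
name   | department 
-------+------------
Olivia | Engineering
Eve    | Engineering
Nate   | Engineering
Leo    | NULL       
Eli    | Support    
Grace  | Support    
Dave   | Support    
Dana   | NULL       


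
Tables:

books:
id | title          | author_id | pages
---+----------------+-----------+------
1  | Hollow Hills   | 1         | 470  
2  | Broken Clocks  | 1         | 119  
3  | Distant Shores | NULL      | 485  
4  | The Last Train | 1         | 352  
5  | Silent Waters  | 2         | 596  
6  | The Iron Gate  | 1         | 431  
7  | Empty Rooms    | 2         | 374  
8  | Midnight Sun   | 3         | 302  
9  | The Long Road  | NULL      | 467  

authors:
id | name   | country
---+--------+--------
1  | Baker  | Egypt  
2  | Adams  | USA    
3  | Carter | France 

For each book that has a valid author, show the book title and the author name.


INNER JOIN keeps only books rows whose author_id matches an id in authors. Walk through each book:
  - book 1 (Hollow Hills): author_id=1 -> matches Baker
  - book 2 (Broken Clocks): author_id=1 -> matches Baker
  - book 3 (Distant Shores): author_id=NULL, no match -> dropped
  - book 4 (The Last Train): author_id=1 -> matches Baker
  - book 5 (Silent Waters): author_id=2 -> matches Adams
  - book 6 (The Iron Gate): author_id=1 -> matches Baker
  - book 7 (Empty Rooms): author_id=2 -> matches Adams
  - book 8 (Midnight Sun): author_id=3 -> matches Carter
  - book 9 (The Long Road): author_id=NULL, no match -> dropped
So 2 of 9 rows are dropped.

SQL:
SELECT a.title, b.name AS author
FROM books a
INNER JOIN authors b ON a.author_id = b.id

Result:
title          | author
---------------+-------
Hollow Hills   | Baker 
Broken Clocks  | Baker 
The Last Train | Baker 
Silent Waters  | Adams 
The Iron Gate  | Baker 
Empty Rooms    | Adams 
Midnight Sun   | Carter


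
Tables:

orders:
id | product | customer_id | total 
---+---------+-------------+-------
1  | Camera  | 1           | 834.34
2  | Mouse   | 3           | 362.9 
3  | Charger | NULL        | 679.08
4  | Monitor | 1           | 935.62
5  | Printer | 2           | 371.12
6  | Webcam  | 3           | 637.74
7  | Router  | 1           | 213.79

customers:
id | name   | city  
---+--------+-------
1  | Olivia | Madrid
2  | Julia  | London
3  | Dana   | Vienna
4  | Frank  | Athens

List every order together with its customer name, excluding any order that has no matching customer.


INNER JOIN keeps only orders rows whose customer_id matches an id in customers. Walk through each order:
  - order 1 (Camera): customer_id=1 -> matches Olivia
  - order 2 (Mouse): customer_id=3 -> matches Dana
  - order 3 (Charger): customer_id=NULL, no match -> dropped
  - order 4 (Monitor): customer_id=1 -> matches Olivia
  - order 5 (Printer): customer_id=2 -> matches Julia
  - order 6 (Webcam): customer_id=3 -> matches Dana
  - order 7 (Router): customer_id=1 -> matches Olivia
So 1 of 7 rows is dropped.

SQL:
SELECT a.product, b.name AS customer
FROM orders a
INNER JOIN customers b ON a.customer_id = b.id

Result:
product | customer
--------+---------
Camera  | Olivia  
Mouse   | Dana    
Monitor | Olivia  
Printer | Julia   
Webcam  | Dana    
Router  | Olivia  


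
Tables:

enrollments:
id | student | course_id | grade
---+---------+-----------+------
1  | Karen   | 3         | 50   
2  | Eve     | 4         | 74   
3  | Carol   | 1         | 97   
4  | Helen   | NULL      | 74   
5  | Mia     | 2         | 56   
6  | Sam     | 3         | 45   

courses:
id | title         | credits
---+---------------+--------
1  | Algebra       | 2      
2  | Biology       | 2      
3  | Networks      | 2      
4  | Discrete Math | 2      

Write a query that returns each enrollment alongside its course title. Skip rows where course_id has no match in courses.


INNER JOIN keeps only enrollments rows whose course_id matches an id in courses. Walk through each enrollment:
  - enrollment 1 (Karen): course_id=3 -> matches Networks
  - enrollment 2 (Eve): course_id=4 -> matches Discrete Math
  - enrollment 3 (Carol): course_id=1 -> matches Algebra
  - enrollment 4 (Helen): course_id=NULL, no match -> dropped
  - enrollment 5 (Mia): course_id=2 -> matches Biology
  - enrollment 6 (Sam): course_id=3 -> matches Networks
So 1 of 6 rows is dropped.

SQL:
SELECT a.student, b.title AS course
FROM enrollments a
INNER JOIN courses b ON a.course_id = b.id

Result:
student | course       
--------+--------------
Karen   | Networks     
Eve     | Discrete Math
Carol   | Algebra      
Mia     | Biology      
Sam     | Networks     


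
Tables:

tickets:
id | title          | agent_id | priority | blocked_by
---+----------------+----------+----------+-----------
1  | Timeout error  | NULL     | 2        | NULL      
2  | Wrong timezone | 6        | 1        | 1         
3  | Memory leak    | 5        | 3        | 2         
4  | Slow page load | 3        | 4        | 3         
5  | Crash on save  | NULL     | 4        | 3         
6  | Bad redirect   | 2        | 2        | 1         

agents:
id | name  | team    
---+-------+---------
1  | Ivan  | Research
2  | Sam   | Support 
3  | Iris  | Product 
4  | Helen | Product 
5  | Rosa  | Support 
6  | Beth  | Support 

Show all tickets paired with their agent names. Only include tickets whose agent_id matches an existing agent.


INNER JOIN keeps only tickets rows whose agent_id matches an id in agents. Walk through each ticket:
  - ticket 1 (Timeout error): agent_id=NULL, no match -> dropped
  - ticket 2 (Wrong timezone): agent_id=6 -> matches Beth
  - ticket 3 (Memory leak): agent_id=5 -> matches Rosa
  - ticket 4 (Slow page load): agent_id=3 -> matches Iris
  - ticket 5 (Crash on save): agent_id=NULL, no match -> dropped
  - ticket 6 (Bad redirect): agent_id=2 -> matches Sam
So 2 of 6 rows are dropped.

SQL:
SELECT a.title, b.name AS agent
FROM tickets a
INNER JOIN agents b ON a.agent_id = b.id

Result:
title          | agent
---------------+------
Wrong timezone | Beth 
Memory leak    | Rosa 
Slow page load | Iris 
Bad redirect   | Sam  


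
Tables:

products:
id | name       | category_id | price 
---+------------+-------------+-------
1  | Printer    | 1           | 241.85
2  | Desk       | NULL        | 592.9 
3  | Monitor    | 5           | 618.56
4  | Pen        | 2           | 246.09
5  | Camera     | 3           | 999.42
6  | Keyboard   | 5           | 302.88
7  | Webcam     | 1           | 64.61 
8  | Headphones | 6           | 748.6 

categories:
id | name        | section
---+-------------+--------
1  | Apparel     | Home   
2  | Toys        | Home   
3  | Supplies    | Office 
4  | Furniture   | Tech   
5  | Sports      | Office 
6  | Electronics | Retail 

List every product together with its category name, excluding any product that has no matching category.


INNER JOIN keeps only products rows whose category_id matches an id in categories. Walk through each product:
  - product 1 (Printer): category_id=1 -> matches Apparel
  - product 2 (Desk): category_id=NULL, no match -> dropped
  - product 3 (Monitor): category_id=5 -> matches Sports
  - product 4 (Pen): category_id=2 -> matches Toys
  - product 5 (Camera): category_id=3 -> matches Supplies
  - product 6 (Keyboard): category_id=5 -> matches Sports
  - product 7 (Webcam): category_id=1 -> matches Apparel
  - product 8 (Headphones): category_id=6 -> matches Electronics
So 1 of 8 rows is dropped.

SQL:
SELECT a.name, b.name AS category
FROM products a
INNER JOIN categories b ON a.category_id = b.id

Result:
name       | category   
-----------+------------
Printer    | Apparel    
Monitor    | Sports     
Pen        | Toys       
Camera     | Supplies   
Keyboard   | Sports     
Webcam     | Apparel    
Headphones | Electronics


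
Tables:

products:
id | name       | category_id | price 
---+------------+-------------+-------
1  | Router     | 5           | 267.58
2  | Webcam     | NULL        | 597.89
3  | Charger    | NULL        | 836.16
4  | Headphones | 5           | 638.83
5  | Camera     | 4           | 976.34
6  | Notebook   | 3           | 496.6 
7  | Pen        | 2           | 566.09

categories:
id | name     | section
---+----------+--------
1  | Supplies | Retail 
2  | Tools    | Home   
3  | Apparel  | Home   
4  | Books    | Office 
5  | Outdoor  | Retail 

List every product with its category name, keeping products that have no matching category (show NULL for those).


LEFT JOIN keeps every row from products (the left table); where category_id has no match in categories, the category columns become NULL. Walk through each product:
  - product 1 (Router): category_id=5 -> matches Outdoor
  - product 2 (Webcam): category_id=NULL, no match -> kept with NULL
  - product 3 (Charger): category_id=NULL, no match -> kept with NULL
  - product 4 (Headphones): category_id=5 -> matches Outdoor
  - product 5 (Camera): category_id=4 -> matches Books
  - product 6 (Notebook): category_id=3 -> matches Apparel
  - product 7 (Pen): category_id=2 -> matches Tools
All 7 rows appear; 2 have NULL category.

SQL:
SELECT a.name, b.name AS category
FROM products a
LEFT JOIN categories b ON a.category_id = b.id

Result:
name       | category
-----------+---------
Router     | Outdoor 
Webcam     | NULL    
Charger    | NULL    
Headphones | Outdoor 
Camera     | Books   
Notebook   | Apparel 
Pen        | Tools   


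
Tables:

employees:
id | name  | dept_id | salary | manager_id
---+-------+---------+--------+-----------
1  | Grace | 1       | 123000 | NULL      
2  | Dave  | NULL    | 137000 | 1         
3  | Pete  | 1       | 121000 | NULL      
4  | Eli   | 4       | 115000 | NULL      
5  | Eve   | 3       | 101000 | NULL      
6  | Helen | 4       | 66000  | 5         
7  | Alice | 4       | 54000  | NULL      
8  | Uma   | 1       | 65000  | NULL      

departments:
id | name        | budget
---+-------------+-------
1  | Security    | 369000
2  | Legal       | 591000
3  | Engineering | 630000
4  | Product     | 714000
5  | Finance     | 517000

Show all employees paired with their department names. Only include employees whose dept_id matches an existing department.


INNER JOIN keeps only employees rows whose dept_id matches an id in departments. Walk through each employee:
  - employee 1 (Grace): dept_id=1 -> matches Security
  - employee 2 (Dave): dept_id=NULL, no match -> dropped
  - employee 3 (Pete): dept_id=1 -> matches Security
  - employee 4 (Eli): dept_id=4 -> matches Product
  - employee 5 (Eve): dept_id=3 -> matches Engineering
  - employee 6 (Helen): dept_id=4 -> matches Product
  - employee 7 (Alice): dept_id=4 -> matches Product
  - employee 8 (Uma): dept_id=1 -> matches Security
So 1 of 8 rows is dropped.

SQL:
SELECT a.name, b.name AS department
FROM employees a
INNER JOIN departments b ON a.dept_id = b.id

Result:
name  | department 
------+------------
Grace | Security   
Pete  | Security   
Eli   | Product    
Eve   | Engineering
Helen | Product    
Alice | Product    
Uma   | Security   


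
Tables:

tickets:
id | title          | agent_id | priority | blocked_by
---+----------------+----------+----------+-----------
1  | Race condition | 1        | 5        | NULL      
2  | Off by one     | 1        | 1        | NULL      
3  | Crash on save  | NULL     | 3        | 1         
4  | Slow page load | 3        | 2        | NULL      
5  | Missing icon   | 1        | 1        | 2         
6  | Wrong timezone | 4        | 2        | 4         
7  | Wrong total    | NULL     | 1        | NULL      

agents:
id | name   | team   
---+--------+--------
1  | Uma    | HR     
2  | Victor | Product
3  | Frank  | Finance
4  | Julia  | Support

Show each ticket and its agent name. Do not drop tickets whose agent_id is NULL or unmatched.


LEFT JOIN keeps every row from tickets (the left table); where agent_id has no match in agents, the agent columns become NULL. Walk through each ticket:
  - ticket 1 (Race condition): agent_id=1 -> matches Uma
  - ticket 2 (Off by one): agent_id=1 -> matches Uma
  - ticket 3 (Crash on save): agent_id=NULL, no match -> kept with NULL
  - ticket 4 (Slow page load): agent_id=3 -> matches Frank
  - ticket 5 (Missing icon): agent_id=1 -> matches Uma
  - ticket 6 (Wrong timezone): agent_id=4 -> matches Julia
  - ticket 7 (Wrong total): agent_id=NULL, no match -> kept with NULL
All 7 rows appear; 2 have NULL agent.

SQL:
SELECT a.title, b.name AS agent
FROM tickets a
LEFT JOIN agents b ON a.agent_id = b.id

Result:
title          | agent
---------------+------
Race condition | Uma  
Off by one     | Uma  
Crash on save  | NULL 
Slow page load | Frank
Missing icon   | Uma  
Wrong timezone | Julia
Wrong total    | NULL 


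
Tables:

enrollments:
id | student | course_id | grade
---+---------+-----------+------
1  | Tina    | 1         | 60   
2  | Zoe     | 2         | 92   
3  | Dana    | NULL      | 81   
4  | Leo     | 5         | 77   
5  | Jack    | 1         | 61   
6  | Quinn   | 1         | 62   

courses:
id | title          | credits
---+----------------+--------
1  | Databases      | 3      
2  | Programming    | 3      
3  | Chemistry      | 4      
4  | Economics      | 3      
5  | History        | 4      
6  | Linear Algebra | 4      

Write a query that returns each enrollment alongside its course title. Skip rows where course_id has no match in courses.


INNER JOIN keeps only enrollments rows whose course_id matches an id in courses. Walk through each enrollment:
  - enrollment 1 (Tina): course_id=1 -> matches Databases
  - enrollment 2 (Zoe): course_id=2 -> matches Programming
  - enrollment 3 (Dana): course_id=NULL, no match -> dropped
  - enrollment 4 (Leo): course_id=5 -> matches History
  - enrollment 5 (Jack): course_id=1 -> matches Databases
  - enrollment 6 (Quinn): course_id=1 -> matches Databases
So 1 of 6 rows is dropped.

SQL:
SELECT a.student, b.title AS course
FROM enrollments a
INNER JOIN courses b ON a.course_id = b.id

Result:
student | course     
--------+------------
Tina    | Databases  
Zoe     | Programming
Leo     | History    
Jack    | Databases  
Quinn   | Databases  


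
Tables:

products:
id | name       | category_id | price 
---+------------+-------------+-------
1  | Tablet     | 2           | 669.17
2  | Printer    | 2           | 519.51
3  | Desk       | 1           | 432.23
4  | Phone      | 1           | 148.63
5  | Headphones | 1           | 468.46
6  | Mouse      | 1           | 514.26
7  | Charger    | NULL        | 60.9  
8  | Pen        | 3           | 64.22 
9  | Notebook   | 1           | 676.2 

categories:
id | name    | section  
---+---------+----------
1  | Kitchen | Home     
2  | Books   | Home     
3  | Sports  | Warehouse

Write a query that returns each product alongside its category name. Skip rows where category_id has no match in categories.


INNER JOIN keeps only products rows whose category_id matches an id in categories. Walk through each product:
  - product 1 (Tablet): category_id=2 -> matches Books
  - product 2 (Printer): category_id=2 -> matches Books
  - product 3 (Desk): category_id=1 -> matches Kitchen
  - product 4 (Phone): category_id=1 -> matches Kitchen
  - product 5 (Headphones): category_id=1 -> matches Kitchen
  - product 6 (Mouse): category_id=1 -> matches Kitchen
  - product 7 (Charger): category_id=NULL, no match -> dropped
  - product 8 (Pen): category_id=3 -> matches Sports
  - product 9 (Notebook): category_id=1 -> matches Kitchen
So 1 of 9 rows is dropped.

SQL:
SELECT a.name, b.name AS category
FROM products a
INNER JOIN categories b ON a.category_id = b.id

Result:
name       | category
-----------+---------
Tablet     | Books   
Printer    | Books   
Desk       | Kitchen 
Phone      | Kitchen 
Headphones | Kitchen 
Mouse      | Kitchen 
Pen        | Sports  
Notebook   | Kitchen 


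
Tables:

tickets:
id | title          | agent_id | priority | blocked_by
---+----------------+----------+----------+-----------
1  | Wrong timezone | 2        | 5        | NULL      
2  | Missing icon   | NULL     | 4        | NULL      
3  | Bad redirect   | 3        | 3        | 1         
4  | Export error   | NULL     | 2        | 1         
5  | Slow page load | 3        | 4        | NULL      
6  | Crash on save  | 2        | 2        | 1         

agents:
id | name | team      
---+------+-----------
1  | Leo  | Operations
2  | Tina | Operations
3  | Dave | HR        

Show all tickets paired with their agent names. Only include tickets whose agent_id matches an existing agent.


INNER JOIN keeps only tickets rows whose agent_id matches an id in agents. Walk through each ticket:
  - ticket 1 (Wrong timezone): agent_id=2 -> matches Tina
  - ticket 2 (Missing icon): agent_id=NULL, no match -> dropped
  - ticket 3 (Bad redirect): agent_id=3 -> matches Dave
  - ticket 4 (Export error): agent_id=NULL, no match -> dropped
  - ticket 5 (Slow page load): agent_id=3 -> matches Dave
  - ticket 6 (Crash on save): agent_id=2 -> matches Tina
So 2 of 6 rows are dropped.

SQL:
SELECT a.title, b.name AS agent
FROM tickets a
INNER JOIN agents b ON a.agent_id = b.id

Result:
title          | agent
---------------+------
Wrong timezone | Tina 
Bad redirect   | Dave 
Slow page load | Dave 
Crash on save  | Tina 


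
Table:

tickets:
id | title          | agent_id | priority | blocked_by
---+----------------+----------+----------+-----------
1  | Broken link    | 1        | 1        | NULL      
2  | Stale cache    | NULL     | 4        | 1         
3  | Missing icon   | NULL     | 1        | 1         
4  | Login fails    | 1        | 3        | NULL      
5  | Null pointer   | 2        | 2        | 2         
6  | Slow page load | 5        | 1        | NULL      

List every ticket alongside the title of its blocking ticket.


This is a self-join: tickets is joined to a second copy of itself, matching each row's blocked_by to another row's id. Use LEFT JOIN so rows with blocked_by=NULL are kept.
  - ticket 1 (Broken link): blocked_by=NULL -> NULL
  - ticket 2 (Stale cache): blocked_by=1 -> Broken link
  - ticket 3 (Missing icon): blocked_by=1 -> Broken link
  - ticket 4 (Login fails): blocked_by=NULL -> NULL
  - ticket 5 (Null pointer): blocked_by=2 -> Stale cache
  - ticket 6 (Slow page load): blocked_by=NULL -> NULL

SQL:
SELECT a.title AS item, b.title AS blocked_by
FROM tickets a
LEFT JOIN tickets b ON a.blocked_by = b.id

Result:
item           | blocked_by 
---------------+------------
Broken link    | NULL       
Stale cache    | Broken link
Missing icon   | Broken link
Login fails    | NULL       
Null pointer   | Stale cache
Slow page load | NULL       


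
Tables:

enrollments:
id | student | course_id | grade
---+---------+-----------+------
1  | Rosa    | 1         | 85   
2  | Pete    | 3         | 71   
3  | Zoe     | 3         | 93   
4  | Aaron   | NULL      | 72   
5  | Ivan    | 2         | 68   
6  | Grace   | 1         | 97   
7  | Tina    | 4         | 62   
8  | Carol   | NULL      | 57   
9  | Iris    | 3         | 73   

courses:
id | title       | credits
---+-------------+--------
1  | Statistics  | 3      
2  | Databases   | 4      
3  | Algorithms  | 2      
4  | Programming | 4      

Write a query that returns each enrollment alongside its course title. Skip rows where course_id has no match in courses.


INNER JOIN keeps only enrollments rows whose course_id matches an id in courses. Walk through each enrollment:
  - enrollment 1 (Rosa): course_id=1 -> matches Statistics
  - enrollment 2 (Pete): course_id=3 -> matches Algorithms
  - enrollment 3 (Zoe): course_id=3 -> matches Algorithms
  - enrollment 4 (Aaron): course_id=NULL, no match -> dropped
  - enrollment 5 (Ivan): course_id=2 -> matches Databases
  - enrollment 6 (Grace): course_id=1 -> matches Statistics
  - enrollment 7 (Tina): course_id=4 -> matches Programming
  - enrollment 8 (Carol): course_id=NULL, no match -> dropped
  - enrollment 9 (Iris): course_id=3 -> matches Algorithms
So 2 of 9 rows are dropped.

SQL:
SELECT a.student, b.title AS course
FROM enrollments a
INNER JOIN courses b ON a.course_id = b.id

Result:
student | course     
--------+------------
Rosa    | Statistics 
Pete    | Algorithms 
Zoe     | Algorithms 
Ivan    | Databases  
Grace   | Statistics 
Tina    | Programming
Iris    | Algorithms 


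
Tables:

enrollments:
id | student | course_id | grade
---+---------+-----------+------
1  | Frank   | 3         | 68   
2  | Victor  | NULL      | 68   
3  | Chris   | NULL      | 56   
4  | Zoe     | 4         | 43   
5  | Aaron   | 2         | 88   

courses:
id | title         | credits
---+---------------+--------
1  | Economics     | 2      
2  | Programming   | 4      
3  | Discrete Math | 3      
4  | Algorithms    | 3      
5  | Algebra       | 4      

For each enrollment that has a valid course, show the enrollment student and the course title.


INNER JOIN keeps only enrollments rows whose course_id matches an id in courses. Walk through each enrollment:
  - enrollment 1 (Frank): course_id=3 -> matches Discrete Math
  - enrollment 2 (Victor): course_id=NULL, no match -> dropped
  - enrollment 3 (Chris): course_id=NULL, no match -> dropped
  - enrollment 4 (Zoe): course_id=4 -> matches Algorithms
  - enrollment 5 (Aaron): course_id=2 -> matches Programming
So 2 of 5 rows are dropped.

SQL:
SELECT a.student, b.title AS course
FROM enrollments a
INNER JOIN courses b ON a.course_id = b.id

Result:
student | course       
--------+--------------
Frank   | Discrete Math
Zoe     | Algorithms   
Aaron   | Programming  


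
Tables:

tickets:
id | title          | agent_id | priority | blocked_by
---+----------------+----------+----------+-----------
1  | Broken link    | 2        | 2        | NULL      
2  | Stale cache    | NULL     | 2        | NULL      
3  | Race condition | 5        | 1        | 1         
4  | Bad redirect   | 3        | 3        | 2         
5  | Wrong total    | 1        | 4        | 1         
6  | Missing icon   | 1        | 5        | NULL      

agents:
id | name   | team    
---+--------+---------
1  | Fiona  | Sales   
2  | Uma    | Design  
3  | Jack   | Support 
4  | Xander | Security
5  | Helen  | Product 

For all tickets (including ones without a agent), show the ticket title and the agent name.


LEFT JOIN keeps every row from tickets (the left table); where agent_id has no match in agents, the agent columns become NULL. Walk through each ticket:
  - ticket 1 (Broken link): agent_id=2 -> matches Uma
  - ticket 2 (Stale cache): agent_id=NULL, no match -> kept with NULL
  - ticket 3 (Race condition): agent_id=5 -> matches Helen
  - ticket 4 (Bad redirect): agent_id=3 -> matches Jack
  - ticket 5 (Wrong total): agent_id=1 -> matches Fiona
  - ticket 6 (Missing icon): agent_id=1 -> matches Fiona
All 6 rows appear; 1 has NULL agent.

SQL:
SELECT a.title, b.name AS agent
FROM tickets a
LEFT JOIN agents b ON a.agent_id = b.id

Result:
title          | agent
---------------+------
Broken link    | Uma  
Stale cache    | NULL 
Race condition | Helen
Bad redirect   | Jack 
Wrong total    | Fiona
Missing icon   | Fiona


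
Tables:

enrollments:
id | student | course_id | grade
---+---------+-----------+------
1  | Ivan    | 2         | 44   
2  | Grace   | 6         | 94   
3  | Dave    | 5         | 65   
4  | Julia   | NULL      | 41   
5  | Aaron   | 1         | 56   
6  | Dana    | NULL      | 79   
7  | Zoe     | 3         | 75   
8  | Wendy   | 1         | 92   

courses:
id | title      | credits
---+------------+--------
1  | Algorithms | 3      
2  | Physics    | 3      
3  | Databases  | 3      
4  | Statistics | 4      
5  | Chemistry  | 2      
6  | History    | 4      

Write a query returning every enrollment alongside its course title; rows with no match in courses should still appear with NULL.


LEFT JOIN keeps every row from enrollments (the left table); where course_id has no match in courses, the course columns become NULL. Walk through each enrollment:
  - enrollment 1 (Ivan): course_id=2 -> matches Physics
  - enrollment 2 (Grace): course_id=6 -> matches History
  - enrollment 3 (Dave): course_id=5 -> matches Chemistry
  - enrollment 4 (Julia): course_id=NULL, no match -> kept with NULL
  - enrollment 5 (Aaron): course_id=1 -> matches Algorithms
  - enrollment 6 (Dana): course_id=NULL, no match -> kept with NULL
  - enrollment 7 (Zoe): course_id=3 -> matches Databases
  - enrollment 8 (Wendy): course_id=1 -> matches Algorithms
All 8 rows appear; 2 have NULL course.

SQL:
SELECT a.student, b.title AS course
FROM enrollments a
LEFT JOIN courses b ON a.course_id = b.id

Result:
student | course    
--------+-----------
Ivan    | Physics   
Grace   | History   
Dave    | Chemistry 
Julia   | NULL      
Aaron   | Algorithms
Dana    | NULL      
Zoe     | Databases 
Wendy   | Algorithms


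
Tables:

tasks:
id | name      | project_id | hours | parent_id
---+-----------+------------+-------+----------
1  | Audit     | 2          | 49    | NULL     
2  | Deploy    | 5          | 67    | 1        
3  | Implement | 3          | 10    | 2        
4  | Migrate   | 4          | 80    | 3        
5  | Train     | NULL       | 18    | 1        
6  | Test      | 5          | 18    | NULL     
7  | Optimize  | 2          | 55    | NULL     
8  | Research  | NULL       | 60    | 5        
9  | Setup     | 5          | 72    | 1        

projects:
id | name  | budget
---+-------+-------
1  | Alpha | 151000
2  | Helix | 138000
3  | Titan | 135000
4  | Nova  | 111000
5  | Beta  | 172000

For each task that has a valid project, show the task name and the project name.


INNER JOIN keeps only tasks rows whose project_id matches an id in projects. Walk through each task:
  - task 1 (Audit): project_id=2 -> matches Helix
  - task 2 (Deploy): project_id=5 -> matches Beta
  - task 3 (Implement): project_id=3 -> matches Titan
  - task 4 (Migrate): project_id=4 -> matches Nova
  - task 5 (Train): project_id=NULL, no match -> dropped
  - task 6 (Test): project_id=5 -> matches Beta
  - task 7 (Optimize): project_id=2 -> matches Helix
  - task 8 (Research): project_id=NULL, no match -> dropped
  - task 9 (Setup): project_id=5 -> matches Beta
So 2 of 9 rows are dropped.

SQL:
SELECT a.name, b.name AS project
FROM tasks a
INNER JOIN projects b ON a.project_id = b.id

Result:
name      | project
----------+--------
Audit     | Helix  
Deploy    | Beta   
Implement | Titan  
Migrate   | Nova   
Test      | Beta   
Optimize  | Helix  
Setup     | Beta   


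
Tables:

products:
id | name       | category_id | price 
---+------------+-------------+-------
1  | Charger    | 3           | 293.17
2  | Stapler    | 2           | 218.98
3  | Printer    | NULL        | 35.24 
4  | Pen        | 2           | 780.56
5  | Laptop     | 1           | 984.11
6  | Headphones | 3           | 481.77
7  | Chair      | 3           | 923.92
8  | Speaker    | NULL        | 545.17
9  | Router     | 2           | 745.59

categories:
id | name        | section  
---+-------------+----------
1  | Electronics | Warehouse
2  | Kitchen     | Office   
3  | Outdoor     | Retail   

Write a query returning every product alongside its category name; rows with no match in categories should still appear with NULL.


LEFT JOIN keeps every row from products (the left table); where category_id has no match in categories, the category columns become NULL. Walk through each product:
  - product 1 (Charger): category_id=3 -> matches Outdoor
  - product 2 (Stapler): category_id=2 -> matches Kitchen
  - product 3 (Printer): category_id=NULL, no match -> kept with NULL
  - product 4 (Pen): category_id=2 -> matches Kitchen
  - product 5 (Laptop): category_id=1 -> matches Electronics
  - product 6 (Headphones): category_id=3 -> matches Outdoor
  - product 7 (Chair): category_id=3 -> matches Outdoor
  - product 8 (Speaker): category_id=NULL, no match -> kept with NULL
  - product 9 (Router): category_id=2 -> matches Kitchen
All 9 rows appear; 2 have NULL category.

SQL:
SELECT a.name, b.name AS category
FROM products a
LEFT JOIN categories b ON a.category_id = b.id

Result:
name       | category   
-----------+------------
Charger    | Outdoor    
Stapler    | Kitchen    
Printer    | NULL       
Pen        | Kitchen    
Laptop     | Electronics
Headphones | Outdoor    
Chair      | Outdoor    
Speaker    | NULL       
Router     | Kitchen    


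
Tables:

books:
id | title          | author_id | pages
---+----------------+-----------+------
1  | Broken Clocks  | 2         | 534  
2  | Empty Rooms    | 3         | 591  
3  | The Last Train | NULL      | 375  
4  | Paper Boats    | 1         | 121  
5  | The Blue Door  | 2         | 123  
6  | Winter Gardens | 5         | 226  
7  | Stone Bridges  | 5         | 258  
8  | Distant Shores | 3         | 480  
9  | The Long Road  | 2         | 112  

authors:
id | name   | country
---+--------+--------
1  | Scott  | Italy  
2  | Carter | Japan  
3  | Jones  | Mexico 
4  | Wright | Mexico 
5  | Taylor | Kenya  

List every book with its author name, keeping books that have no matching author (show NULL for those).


LEFT JOIN keeps every row from books (the left table); where author_id has no match in authors, the author columns become NULL. Walk through each book:
  - book 1 (Broken Clocks): author_id=2 -> matches Carter
  - book 2 (Empty Rooms): author_id=3 -> matches Jones
  - book 3 (The Last Train): author_id=NULL, no match -> kept with NULL
  - book 4 (Paper Boats): author_id=1 -> matches Scott
  - book 5 (The Blue Door): author_id=2 -> matches Carter
  - book 6 (Winter Gardens): author_id=5 -> matches Taylor
  - book 7 (Stone Bridges): author_id=5 -> matches Taylor
  - book 8 (Distant Shores): author_id=3 -> matches Jones
  - book 9 (The Long Road): author_id=2 -> matches Carter
All 9 rows appear; 1 has NULL author.

SQL:
SELECT a.title, b.name AS author
FROM books a
LEFT JOIN authors b ON a.author_id = b.id

Result:
title          | author
---------------+-------
Broken Clocks  | Carter
Empty Rooms    | Jones 
The Last Train | NULL  
Paper Boats    | Scott 
The Blue Door  | Carter
Winter Gardens | Taylor
Stone Bridges  | Taylor
Distant Shores | Jones 
The Long Road  | Carter


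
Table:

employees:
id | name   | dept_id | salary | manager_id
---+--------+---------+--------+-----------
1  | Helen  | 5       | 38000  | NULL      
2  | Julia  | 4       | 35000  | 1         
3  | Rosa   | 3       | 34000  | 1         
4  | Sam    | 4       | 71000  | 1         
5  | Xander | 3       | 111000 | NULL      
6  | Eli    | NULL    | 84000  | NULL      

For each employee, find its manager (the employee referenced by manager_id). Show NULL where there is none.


This is a self-join: employees is joined to a second copy of itself, matching each row's manager_id to another row's id. Use LEFT JOIN so rows with manager_id=NULL are kept.
  - employee 1 (Helen): manager_id=NULL -> NULL
  - employee 2 (Julia): manager_id=1 -> Helen
  - employee 3 (Rosa): manager_id=1 -> Helen
  - employee 4 (Sam): manager_id=1 -> Helen
  - employee 5 (Xander): manager_id=NULL -> NULL
  - employee 6 (Eli): manager_id=NULL -> NULL

SQL:
SELECT a.name AS item, b.name AS manager
FROM employees a
LEFT JOIN employees b ON a.manager_id = b.id

Result:
item   | manager
-------+--------
Helen  | NULL   
Julia  | Helen  
Rosa   | Helen  
Sam    | Helen  
Xander | NULL   
Eli    | NULL   


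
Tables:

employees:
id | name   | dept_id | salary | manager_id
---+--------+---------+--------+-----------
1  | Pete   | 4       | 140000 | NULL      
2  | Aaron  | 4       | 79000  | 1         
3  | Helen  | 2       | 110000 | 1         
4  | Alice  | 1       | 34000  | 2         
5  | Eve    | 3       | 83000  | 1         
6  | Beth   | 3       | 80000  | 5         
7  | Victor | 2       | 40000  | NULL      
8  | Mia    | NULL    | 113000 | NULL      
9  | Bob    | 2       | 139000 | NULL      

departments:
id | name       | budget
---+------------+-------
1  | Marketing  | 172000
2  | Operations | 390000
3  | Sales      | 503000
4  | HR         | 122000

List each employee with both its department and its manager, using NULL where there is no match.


Two LEFT JOINs from the same base table employees: one to departments via dept_id, one to employees itself via manager_id. Both are LEFT so every employee is preserved.
Match against departments:
  - employee 1 (Pete): dept_id=4 -> matches HR
  - employee 2 (Aaron): dept_id=4 -> matches HR
  - employee 3 (Helen): dept_id=2 -> matches Operations
  - employee 4 (Alice): dept_id=1 -> matches Marketing
  - employee 5 (Eve): dept_id=3 -> matches Sales
  - employee 6 (Beth): dept_id=3 -> matches Sales
  - employee 7 (Victor): dept_id=2 -> matches Operations
  - employee 8 (Mia): dept_id=NULL, no match -> kept with NULL
  - employee 9 (Bob): dept_id=2 -> matches Operations
Match against employees (self):
  - employee 1 (Pete): manager_id=NULL -> NULL
  - employee 2 (Aaron): manager_id=1 -> Pete
  - employee 3 (Helen): manager_id=1 -> Pete
  - employee 4 (Alice): manager_id=2 -> Aaron
  - employee 5 (Eve): manager_id=1 -> Pete
  - employee 6 (Beth): manager_id=5 -> Eve
  - employee 7 (Victor): manager_id=NULL -> NULL
  - employee 8 (Mia): manager_id=NULL -> NULL
  - employee 9 (Bob): manager_id=NULL -> NULL

SQL:
SELECT a.name, b.name AS department, c.name AS manager
FROM employees a
LEFT JOIN departments b ON a.dept_id = b.id
LEFT JOIN employees c ON a.manager_id = c.id

Result:
name   | department | manager
-------+------------+--------
Pete   | HR         | NULL   
Aaron  | HR         | Pete   
Helen  | Operations | Pete   
Alice  | Marketing  | Aaron  
Eve    | Sales      | Pete   
Beth   | Sales      | Eve    
Victor | Operations | NULL   
Mia    | NULL       | NULL   
Bob    | Operations | NULL   


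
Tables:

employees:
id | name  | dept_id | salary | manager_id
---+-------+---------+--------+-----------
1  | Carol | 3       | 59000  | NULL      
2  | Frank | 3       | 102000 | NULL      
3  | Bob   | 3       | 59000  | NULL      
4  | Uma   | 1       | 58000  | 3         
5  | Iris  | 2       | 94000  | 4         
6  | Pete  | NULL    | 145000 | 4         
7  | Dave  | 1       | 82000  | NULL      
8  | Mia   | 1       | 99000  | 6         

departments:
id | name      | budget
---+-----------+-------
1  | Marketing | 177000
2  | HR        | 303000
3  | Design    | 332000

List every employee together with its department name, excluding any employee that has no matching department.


INNER JOIN keeps only employees rows whose dept_id matches an id in departments. Walk through each employee:
  - employee 1 (Carol): dept_id=3 -> matches Design
  - employee 2 (Frank): dept_id=3 -> matches Design
  - employee 3 (Bob): dept_id=3 -> matches Design
  - employee 4 (Uma): dept_id=1 -> matches Marketing
  - employee 5 (Iris): dept_id=2 -> matches HR
  - employee 6 (Pete): dept_id=NULL, no match -> dropped
  - employee 7 (Dave): dept_id=1 -> matches Marketing
  - employee 8 (Mia): dept_id=1 -> matches Marketing
So 1 of 8 rows is dropped.

SQL:
SELECT a.name, b.name AS department
FROM employees a
INNER JOIN departments b ON a.dept_id = b.id

Result:
name  | department
------+-----------
Carol | Design    
Frank | Design    
Bob   | Design    
Uma   | Marketing 
Iris  | HR        
Dave  | Marketing 
Mia   | Marketing 


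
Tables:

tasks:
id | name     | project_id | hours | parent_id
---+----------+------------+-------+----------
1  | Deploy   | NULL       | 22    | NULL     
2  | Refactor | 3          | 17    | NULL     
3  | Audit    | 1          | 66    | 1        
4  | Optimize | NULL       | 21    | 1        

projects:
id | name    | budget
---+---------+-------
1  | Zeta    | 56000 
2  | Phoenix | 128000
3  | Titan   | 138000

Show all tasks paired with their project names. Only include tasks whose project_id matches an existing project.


INNER JOIN keeps only tasks rows whose project_id matches an id in projects. Walk through each task:
  - task 1 (Deploy): project_id=NULL, no match -> dropped
  - task 2 (Refactor): project_id=3 -> matches Titan
  - task 3 (Audit): project_id=1 -> matches Zeta
  - task 4 (Optimize): project_id=NULL, no match -> dropped
So 2 of 4 rows are dropped.

SQL:
SELECT a.name, b.name AS project
FROM tasks a
INNER JOIN projects b ON a.project_id = b.id

Result:
name     | project
---------+--------
Refactor | Titan  
Audit    | Zeta   


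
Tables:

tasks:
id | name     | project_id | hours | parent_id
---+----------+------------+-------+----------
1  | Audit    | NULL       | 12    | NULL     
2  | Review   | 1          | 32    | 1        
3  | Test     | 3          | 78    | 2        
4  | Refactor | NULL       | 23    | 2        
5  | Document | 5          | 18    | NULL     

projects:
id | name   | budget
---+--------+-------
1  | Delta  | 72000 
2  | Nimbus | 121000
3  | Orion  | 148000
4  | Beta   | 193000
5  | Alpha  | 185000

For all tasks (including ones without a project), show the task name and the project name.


LEFT JOIN keeps every row from tasks (the left table); where project_id has no match in projects, the project columns become NULL. Walk through each task:
  - task 1 (Audit): project_id=NULL, no match -> kept with NULL
  - task 2 (Review): project_id=1 -> matches Delta
  - task 3 (Test): project_id=3 -> matches Orion
  - task 4 (Refactor): project_id=NULL, no match -> kept with NULL
  - task 5 (Document): project_id=5 -> matches Alpha
All 5 rows appear; 2 have NULL project.

SQL:
SELECT a.name, b.name AS project
FROM tasks a
LEFT JOIN projects b ON a.project_id = b.id

Result:
name     | project
---------+--------
Audit    | NULL   
Review   | Delta  
Test     | Orion  
Refactor | NULL   
Document | Alpha  


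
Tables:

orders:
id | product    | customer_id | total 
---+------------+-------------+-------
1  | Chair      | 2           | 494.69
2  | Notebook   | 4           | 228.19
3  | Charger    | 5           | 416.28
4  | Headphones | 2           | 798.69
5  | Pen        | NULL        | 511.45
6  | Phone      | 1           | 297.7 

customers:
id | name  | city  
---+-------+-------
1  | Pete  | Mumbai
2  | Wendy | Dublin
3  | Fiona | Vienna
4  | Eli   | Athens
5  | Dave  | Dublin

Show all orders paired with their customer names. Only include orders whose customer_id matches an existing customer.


INNER JOIN keeps only orders rows whose customer_id matches an id in customers. Walk through each order:
  - order 1 (Chair): customer_id=2 -> matches Wendy
  - order 2 (Notebook): customer_id=4 -> matches Eli
  - order 3 (Charger): customer_id=5 -> matches Dave
  - order 4 (Headphones): customer_id=2 -> matches Wendy
  - order 5 (Pen): customer_id=NULL, no match -> dropped
  - order 6 (Phone): customer_id=1 -> matches Pete
So 1 of 6 rows is dropped.

SQL:
SELECT a.product, b.name AS customer
FROM orders a
INNER JOIN customers b ON a.customer_id = b.id

Result:
product    | customer
-----------+---------
Chair      | Wendy   
Notebook   | Eli     
Charger    | Dave    
Headphones | Wendy   
Phone      | Pete    


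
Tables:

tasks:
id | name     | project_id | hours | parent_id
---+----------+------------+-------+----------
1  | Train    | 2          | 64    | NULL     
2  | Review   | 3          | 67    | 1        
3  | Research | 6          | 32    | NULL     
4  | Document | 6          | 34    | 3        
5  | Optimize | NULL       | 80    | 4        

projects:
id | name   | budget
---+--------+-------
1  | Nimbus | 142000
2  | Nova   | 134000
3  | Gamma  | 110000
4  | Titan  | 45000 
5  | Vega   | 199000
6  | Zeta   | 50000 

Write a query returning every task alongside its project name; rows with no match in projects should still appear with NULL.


LEFT JOIN keeps every row from tasks (the left table); where project_id has no match in projects, the project columns become NULL. Walk through each task:
  - task 1 (Train): project_id=2 -> matches Nova
  - task 2 (Review): project_id=3 -> matches Gamma
  - task 3 (Research): project_id=6 -> matches Zeta
  - task 4 (Document): project_id=6 -> matches Zeta
  - task 5 (Optimize): project_id=NULL, no match -> kept with NULL
All 5 rows appear; 1 has NULL project.

SQL:
SELECT a.name, b.name AS project
FROM tasks a
LEFT JOIN projects b ON a.project_id = b.id

Result:
name     | project
---------+--------
Train    | Nova   
Review   | Gamma  
Research | Zeta   
Document | Zeta   
Optimize | NULL   
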